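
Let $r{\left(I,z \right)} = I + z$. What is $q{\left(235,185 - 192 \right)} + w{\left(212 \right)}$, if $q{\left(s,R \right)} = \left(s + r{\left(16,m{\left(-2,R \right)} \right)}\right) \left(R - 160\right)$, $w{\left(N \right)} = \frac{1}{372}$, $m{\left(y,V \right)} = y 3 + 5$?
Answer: $- \frac{15530999}{372} \approx -41750.0$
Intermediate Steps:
$m{\left(y,V \right)} = 5 + 3 y$ ($m{\left(y,V \right)} = 3 y + 5 = 5 + 3 y$)
$w{\left(N \right)} = \frac{1}{372}$
$q{\left(s,R \right)} = \left(-160 + R\right) \left(15 + s\right)$ ($q{\left(s,R \right)} = \left(s + \left(16 + \left(5 + 3 \left(-2\right)\right)\right)\right) \left(R - 160\right) = \left(s + \left(16 + \left(5 - 6\right)\right)\right) \left(-160 + R\right) = \left(s + \left(16 - 1\right)\right) \left(-160 + R\right) = \left(s + 15\right) \left(-160 + R\right) = \left(15 + s\right) \left(-160 + R\right) = \left(-160 + R\right) \left(15 + s\right)$)
$q{\left(235,185 - 192 \right)} + w{\left(212 \right)} = \left(-2400 - 37600 + 15 \left(185 - 192\right) + \left(185 - 192\right) 235\right) + \frac{1}{372} = \left(-2400 - 37600 + 15 \left(-7\right) - 1645\right) + \frac{1}{372} = \left(-2400 - 37600 - 105 - 1645\right) + \frac{1}{372} = -41750 + \frac{1}{372} = - \frac{15530999}{372}$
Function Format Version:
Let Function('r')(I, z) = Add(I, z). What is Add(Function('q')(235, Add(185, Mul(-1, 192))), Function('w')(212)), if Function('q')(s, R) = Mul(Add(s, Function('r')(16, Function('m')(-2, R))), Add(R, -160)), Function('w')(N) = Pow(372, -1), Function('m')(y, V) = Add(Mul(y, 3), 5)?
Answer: Rational(-15530999, 372) ≈ -41750.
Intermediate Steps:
Function('m')(y, V) = Add(5, Mul(3, y)) (Function('m')(y, V) = Add(Mul(3, y), 5) = Add(5, Mul(3, y)))
Function('w')(N) = Rational(1, 372)
Function('q')(s, R) = Mul(Add(-160, R), Add(15, s)) (Function('q')(s, R) = Mul(Add(s, Add(16, Add(5, Mul(3, -2)))), Add(R, -160)) = Mul(Add(s, Add(16, Add(5, -6))), Add(-160, R)) = Mul(Add(s, Add(16, -1)), Add(-160, R)) = Mul(Add(s, 15), Add(-160, R)) = Mul(Add(15, s), Add(-160, R)) = Mul(Add(-160, R), Add(15, s)))
Add(Function('q')(235, Add(185, Mul(-1, 192))), Function('w')(212)) = Add(Add(-2400, Mul(-160, 235), Mul(15, Add(185, Mul(-1, 192))), Mul(Add(185, Mul(-1, 192)), 235)), Rational(1, 372)) = Add(Add(-2400, -37600, Mul(15, Add(185, -192)), Mul(Add(185, -192), 235)), Rational(1, 372)) = Add(Add(-2400, -37600, Mul(15, -7), Mul(-7, 235)), Rational(1, 372)) = Add(Add(-2400, -37600, -105, -1645), Rational(1, 372)) = Add(-41750, Rational(1, 372)) = Rational(-15530999, 372)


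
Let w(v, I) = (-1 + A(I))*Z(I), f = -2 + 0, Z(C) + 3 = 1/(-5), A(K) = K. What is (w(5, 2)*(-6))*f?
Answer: -192/5 ≈ -38.400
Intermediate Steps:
Z(C) = -16/5 (Z(C) = -3 + 1/(-5) = -3 - 1/5 = -16/5)
f = -2
w(v, I) = 16/5 - 16*I/5 (w(v, I) = (-1 + I)*(-16/5) = 16/5 - 16*I/5)
(w(5, 2)*(-6))*f = ((16/5 - 16/5*2)*(-6))*(-2) = ((16/5 - 32/5)*(-6))*(-2) = -16/5*(-6)*(-2) = (96/5)*(-2) = -192/5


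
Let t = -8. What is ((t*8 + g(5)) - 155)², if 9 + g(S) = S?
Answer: 49729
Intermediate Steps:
g(S) = -9 + S
((t*8 + g(5)) - 155)² = ((-8*8 + (-9 + 5)) - 155)² = ((-64 - 4) - 155)² = (-68 - 155)² = (-223)² = 49729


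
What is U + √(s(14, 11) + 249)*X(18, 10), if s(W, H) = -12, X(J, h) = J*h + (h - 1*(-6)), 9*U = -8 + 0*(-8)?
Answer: -8/9 + 196*√237 ≈ 3016.5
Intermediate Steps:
U = -8/9 (U = (-8 + 0*(-8))/9 = (-8 + 0)/9 = (⅑)*(-8) = -8/9 ≈ -0.88889)
X(J, h) = 6 + h + J*h (X(J, h) = J*h + (h + 6) = J*h + (6 + h) = 6 + h + J*h)
U + √(s(14, 11) + 249)*X(18, 10) = -8/9 + √(-12 + 249)*(6 + 10 + 18*10) = -8/9 + √237*(6 + 10 + 180) = -8/9 + √237*196 = -8/9 + 196*√237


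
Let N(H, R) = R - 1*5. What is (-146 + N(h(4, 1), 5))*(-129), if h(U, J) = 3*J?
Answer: 18834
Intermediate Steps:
N(H, R) = -5 + R (N(H, R) = R - 5 = -5 + R)
(-146 + N(h(4, 1), 5))*(-129) = (-146 + (-5 + 5))*(-129) = (-146 + 0)*(-129) = -146*(-129) = 18834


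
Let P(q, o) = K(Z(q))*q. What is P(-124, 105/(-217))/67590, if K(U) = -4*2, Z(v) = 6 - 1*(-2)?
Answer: 496/33795 ≈ 0.014677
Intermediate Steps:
Z(v) = 8 (Z(v) = 6 + 2 = 8)
K(U) = -8
P(q, o) = -8*q
P(-124, 105/(-217))/67590 = -8*(-124)/67590 = 992*(1/67590) = 496/33795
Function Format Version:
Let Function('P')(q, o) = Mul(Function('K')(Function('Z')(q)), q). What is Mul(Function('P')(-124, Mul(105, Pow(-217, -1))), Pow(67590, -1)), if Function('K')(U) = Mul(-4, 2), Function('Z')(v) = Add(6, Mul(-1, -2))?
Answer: Rational(496, 33795) ≈ 0.014677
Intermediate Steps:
Function('Z')(v) = 8 (Function('Z')(v) = Add(6, 2) = 8)
Function('K')(U) = -8
Function('P')(q, o) = Mul(-8, q)
Mul(Function('P')(-124, Mul(105, Pow(-217, -1))), Pow(67590, -1)) = Mul(Mul(-8, -124), Pow(67590, -1)) = Mul(992, Rational(1, 67590)) = Rational(496, 33795)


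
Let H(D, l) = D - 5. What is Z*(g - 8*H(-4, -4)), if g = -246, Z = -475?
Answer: 82650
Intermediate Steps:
H(D, l) = -5 + D
Z*(g - 8*H(-4, -4)) = -475*(-246 - 8*(-5 - 4)) = -475*(-246 - 8*(-9)) = -475*(-246 + 72) = -475*(-174) = 82650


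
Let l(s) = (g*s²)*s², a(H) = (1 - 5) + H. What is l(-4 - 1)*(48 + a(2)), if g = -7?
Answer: -201250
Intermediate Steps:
a(H) = -4 + H
l(s) = -7*s⁴ (l(s) = (-7*s²)*s² = -7*s⁴)
l(-4 - 1)*(48 + a(2)) = (-7*(-4 - 1)⁴)*(48 + (-4 + 2)) = (-7*(-5)⁴)*(48 - 2) = -7*625*46 = -4375*46 = -201250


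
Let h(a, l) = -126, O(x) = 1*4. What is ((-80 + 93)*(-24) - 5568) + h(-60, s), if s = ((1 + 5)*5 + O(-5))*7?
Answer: -6006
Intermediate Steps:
O(x) = 4
s = 238 (s = ((1 + 5)*5 + 4)*7 = (6*5 + 4)*7 = (30 + 4)*7 = 34*7 = 238)
((-80 + 93)*(-24) - 5568) + h(-60, s) = ((-80 + 93)*(-24) - 5568) - 126 = (13*(-24) - 5568) - 126 = (-312 - 5568) - 126 = -5880 - 126 = -6006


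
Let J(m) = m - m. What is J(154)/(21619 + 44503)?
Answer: 0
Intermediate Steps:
J(m) = 0
J(154)/(21619 + 44503) = 0/(21619 + 44503) = 0/66122 = 0*(1/66122) = 0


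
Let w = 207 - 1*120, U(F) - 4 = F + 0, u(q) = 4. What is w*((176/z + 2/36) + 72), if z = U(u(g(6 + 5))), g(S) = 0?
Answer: 49097/6 ≈ 8182.8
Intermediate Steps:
U(F) = 4 + F (U(F) = 4 + (F + 0) = 4 + F)
z = 8 (z = 4 + 4 = 8)
w = 87 (w = 207 - 120 = 87)
w*((176/z + 2/36) + 72) = 87*((176/8 + 2/36) + 72) = 87*((176*(1/8) + 2*(1/36)) + 72) = 87*((22 + 1/18) + 72) = 87*(397/18 + 72) = 87*(1693/18) = 49097/6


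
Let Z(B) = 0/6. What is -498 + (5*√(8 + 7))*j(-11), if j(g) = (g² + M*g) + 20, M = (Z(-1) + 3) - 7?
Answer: -498 + 925*√15 ≈ 3084.5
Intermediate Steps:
Z(B) = 0 (Z(B) = 0*(⅙) = 0)
M = -4 (M = (0 + 3) - 7 = 3 - 7 = -4)
j(g) = 20 + g² - 4*g (j(g) = (g² - 4*g) + 20 = 20 + g² - 4*g)
-498 + (5*√(8 + 7))*j(-11) = -498 + (5*√(8 + 7))*(20 + (-11)² - 4*(-11)) = -498 + (5*√15)*(20 + 121 + 44) = -498 + (5*√15)*185 = -498 + 925*√15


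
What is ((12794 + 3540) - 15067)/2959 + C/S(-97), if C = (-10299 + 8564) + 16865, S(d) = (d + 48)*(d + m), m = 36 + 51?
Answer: 4539050/144991 ≈ 31.306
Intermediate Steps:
m = 87
S(d) = (48 + d)*(87 + d) (S(d) = (d + 48)*(d + 87) = (48 + d)*(87 + d))
C = 15130 (C = -1735 + 16865 = 15130)
((12794 + 3540) - 15067)/2959 + C/S(-97) = ((12794 + 3540) - 15067)/2959 + 15130/(4176 + (-97)² + 135*(-97)) = (16334 - 15067)*(1/2959) + 15130/(4176 + 9409 - 13095) = 1267*(1/2959) + 15130/490 = 1267/2959 + 15130*(1/490) = 1267/2959 + 1513/49 = 4539050/144991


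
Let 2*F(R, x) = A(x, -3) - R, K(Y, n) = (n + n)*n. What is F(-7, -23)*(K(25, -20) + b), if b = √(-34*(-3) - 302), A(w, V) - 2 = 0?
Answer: 3600 + 45*I*√2 ≈ 3600.0 + 63.64*I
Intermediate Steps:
A(w, V) = 2 (A(w, V) = 2 + 0 = 2)
K(Y, n) = 2*n² (K(Y, n) = (2*n)*n = 2*n²)
F(R, x) = 1 - R/2 (F(R, x) = (2 - R)/2 = 1 - R/2)
b = 10*I*√2 (b = √(102 - 302) = √(-200) = 10*I*√2 ≈ 14.142*I)
F(-7, -23)*(K(25, -20) + b) = (1 - ½*(-7))*(2*(-20)² + 10*I*√2) = (1 + 7/2)*(2*400 + 10*I*√2) = 9*(800 + 10*I*√2)/2 = 3600 + 45*I*√2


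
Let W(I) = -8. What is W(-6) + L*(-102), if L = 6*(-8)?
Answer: 4888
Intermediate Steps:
L = -48
W(-6) + L*(-102) = -8 - 48*(-102) = -8 + 4896 = 4888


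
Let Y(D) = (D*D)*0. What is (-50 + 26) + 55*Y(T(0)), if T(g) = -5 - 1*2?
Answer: -24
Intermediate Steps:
T(g) = -7 (T(g) = -5 - 2 = -7)
Y(D) = 0 (Y(D) = D**2*0 = 0)
(-50 + 26) + 55*Y(T(0)) = (-50 + 26) + 55*0 = -24 + 0 = -24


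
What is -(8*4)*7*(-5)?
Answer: 1120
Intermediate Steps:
-(8*4)*7*(-5) = -32*7*(-5) = -224*(-5) = -1*(-1120) = 1120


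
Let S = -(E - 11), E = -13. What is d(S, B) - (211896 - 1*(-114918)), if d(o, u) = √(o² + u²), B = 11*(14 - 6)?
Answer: -326814 + 8*√130 ≈ -3.2672e+5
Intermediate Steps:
B = 88 (B = 11*8 = 88)
S = 24 (S = -(-13 - 11) = -1*(-24) = 24)
d(S, B) - (211896 - 1*(-114918)) = √(24² + 88²) - (211896 - 1*(-114918)) = √(576 + 7744) - (211896 + 114918) = √8320 - 1*326814 = 8*√130 - 326814 = -326814 + 8*√130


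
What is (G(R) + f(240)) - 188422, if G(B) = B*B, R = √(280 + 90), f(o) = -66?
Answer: -188118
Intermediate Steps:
R = √370 ≈ 19.235
G(B) = B²
(G(R) + f(240)) - 188422 = ((√370)² - 66) - 188422 = (370 - 66) - 188422 = 304 - 188422 = -188118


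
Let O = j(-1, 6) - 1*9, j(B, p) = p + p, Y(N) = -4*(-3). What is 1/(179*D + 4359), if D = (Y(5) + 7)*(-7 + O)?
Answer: -1/9245 ≈ -0.00010817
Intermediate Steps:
Y(N) = 12
j(B, p) = 2*p
O = 3 (O = 2*6 - 1*9 = 12 - 9 = 3)
D = -76 (D = (12 + 7)*(-7 + 3) = 19*(-4) = -76)
1/(179*D + 4359) = 1/(179*(-76) + 4359) = 1/(-13604 + 4359) = 1/(-9245) = -1/9245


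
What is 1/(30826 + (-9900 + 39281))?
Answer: 1/60207 ≈ 1.6609e-5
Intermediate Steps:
1/(30826 + (-9900 + 39281)) = 1/(30826 + 29381) = 1/60207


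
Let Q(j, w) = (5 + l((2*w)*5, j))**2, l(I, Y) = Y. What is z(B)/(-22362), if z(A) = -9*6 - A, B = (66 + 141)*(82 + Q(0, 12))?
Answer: 7401/7454 ≈ 0.99289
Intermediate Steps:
Q(j, w) = (5 + j)**2
B = 22149 (B = (66 + 141)*(82 + (5 + 0)**2) = 207*(82 + 5**2) = 207*(82 + 25) = 207*107 = 22149)
z(A) = -54 - A
z(B)/(-22362) = (-54 - 1*22149)/(-22362) = (-54 - 22149)*(-1/22362) = -22203*(-1/22362) = 7401/7454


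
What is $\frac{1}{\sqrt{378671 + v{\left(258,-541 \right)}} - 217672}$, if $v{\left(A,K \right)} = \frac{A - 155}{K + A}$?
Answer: $- \frac{30800588}{6704372009241} - \frac{\sqrt{30327352570}}{13408744018482} \approx -4.6071 \cdot 10^{-6}$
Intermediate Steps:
$v{\left(A,K \right)} = \frac{-155 + A}{A + K}$
$\frac{1}{\sqrt{378671 + v{\left(258,-541 \right)}} - 217672} = \frac{1}{\sqrt{378671 + \frac{-155 + 258}{258 - 541}} - 217672} = \frac{1}{\sqrt{378671 + \frac{1}{-283} \cdot 103} - 217672} = \frac{1}{\sqrt{378671 - \frac{103}{283}} - 217672} = \frac{1}{\sqrt{\frac{107163790}{283}} - 217672} = \frac{1}{\frac{\sqrt{30327352570}}{283} - 217672} = \frac{1}{-217672 + \frac{\sqrt{30327352570}}{283}}$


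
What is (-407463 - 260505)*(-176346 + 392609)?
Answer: -144456763584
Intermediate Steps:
(-407463 - 260505)*(-176346 + 392609) = -667968*216263 = -144456763584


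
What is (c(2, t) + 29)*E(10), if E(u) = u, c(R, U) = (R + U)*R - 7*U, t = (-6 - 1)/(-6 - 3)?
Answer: 2620/9 ≈ 291.11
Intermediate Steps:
t = 7/9 (t = -7/(-9) = -7*(-⅑) = 7/9 ≈ 0.77778)
c(R, U) = -7*U + R*(R + U) (c(R, U) = R*(R + U) - 7*U = -7*U + R*(R + U))
(c(2, t) + 29)*E(10) = ((2² - 7*7/9 + 2*(7/9)) + 29)*10 = ((4 - 49/9 + 14/9) + 29)*10 = (⅑ + 29)*10 = (262/9)*10 = 2620/9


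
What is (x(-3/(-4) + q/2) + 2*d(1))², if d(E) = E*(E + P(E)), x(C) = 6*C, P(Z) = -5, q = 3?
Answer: 121/4 ≈ 30.250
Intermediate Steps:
d(E) = E*(-5 + E) (d(E) = E*(E - 5) = E*(-5 + E))
(x(-3/(-4) + q/2) + 2*d(1))² = (6*(-3/(-4) + 3/2) + 2*(1*(-5 + 1)))² = (6*(-3*(-¼) + 3*(½)) + 2*(1*(-4)))² = (6*(¾ + 3/2) + 2*(-4))² = (6*(9/4) - 8)² = (27/2 - 8)² = (11/2)² = 121/4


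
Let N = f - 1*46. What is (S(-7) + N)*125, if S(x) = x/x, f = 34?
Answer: -1375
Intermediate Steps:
S(x) = 1
N = -12 (N = 34 - 1*46 = 34 - 46 = -12)
(S(-7) + N)*125 = (1 - 12)*125 = -11*125 = -1375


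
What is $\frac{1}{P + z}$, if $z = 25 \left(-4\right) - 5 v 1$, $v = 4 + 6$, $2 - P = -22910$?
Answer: $\frac{1}{27912} \approx 3.5827 \cdot 10^{-5}$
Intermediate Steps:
$P = 22912$ ($P = 2 - -22910 = 2 + 22910 = 22912$)
$v = 10$
$z = 5000$ ($z = 25 \left(-4\right) \left(-5\right) 10 \cdot 1 = - 100 \left(\left(-50\right) 1\right) = \left(-100\right) \left(-50\right) = 5000$)
$\frac{1}{P + z} = \frac{1}{22912 + 5000} = \frac{1}{27912}$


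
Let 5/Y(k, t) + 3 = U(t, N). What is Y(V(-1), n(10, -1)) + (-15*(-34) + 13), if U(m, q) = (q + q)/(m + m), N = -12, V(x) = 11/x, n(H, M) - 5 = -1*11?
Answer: 518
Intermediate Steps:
n(H, M) = -6 (n(H, M) = 5 - 1*11 = 5 - 11 = -6)
U(m, q) = q/m (U(m, q) = (2*q)/((2*m)) = (2*q)*(1/(2*m)) = q/m)
Y(k, t) = 5/(-3 - 12/t)
Y(V(-1), n(10, -1)) + (-15*(-34) + 13) = -5*(-6)/(12 + 3*(-6)) + (-15*(-34) + 13) = -5*(-6)/(12 - 18) + (510 + 13) = -5*(-6)/(-6) + 523 = -5*(-6)*(-1/6) + 523 = -5 + 523 = 518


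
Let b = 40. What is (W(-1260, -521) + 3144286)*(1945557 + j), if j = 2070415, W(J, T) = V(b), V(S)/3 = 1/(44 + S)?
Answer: 88391552755937/7 ≈ 1.2627e+13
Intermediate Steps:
V(S) = 3/(44 + S)
W(J, T) = 1/28 (W(J, T) = 3/(44 + 40) = 3/84 = 3*(1/84) = 1/28)
(W(-1260, -521) + 3144286)*(1945557 + j) = (1/28 + 3144286)*(1945557 + 2070415) = (88040009/28)*4015972 = 88391552755937/7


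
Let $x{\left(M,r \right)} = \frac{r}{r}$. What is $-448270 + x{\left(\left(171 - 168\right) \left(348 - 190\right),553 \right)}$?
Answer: $-448269$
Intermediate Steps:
$x{\left(M,r \right)} = 1$
$-448270 + x{\left(\left(171 - 168\right) \left(348 - 190\right),553 \right)} = -448270 + 1 = -448269$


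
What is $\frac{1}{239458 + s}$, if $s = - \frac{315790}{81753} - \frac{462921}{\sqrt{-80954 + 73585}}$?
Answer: $\frac{11793380168395337988}{2825405931374493854186833} - \frac{3093957042479289 i \sqrt{7369}}{2825405931374493854186833} \approx 4.174 \cdot 10^{-6} - 9.4002 \cdot 10^{-8} i$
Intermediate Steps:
$s = - \frac{315790}{81753} + \frac{462921 i \sqrt{7369}}{7369}$ ($s = \left(-315790\right) \frac{1}{81753} - \frac{462921}{\sqrt{-7369}} = - \frac{315790}{81753} - \frac{462921}{i \sqrt{7369}} = - \frac{315790}{81753} - 462921 \left(- \frac{i \sqrt{7369}}{7369}\right) = - \frac{315790}{81753} + \frac{462921 i \sqrt{7369}}{7369} \approx -3.8627 + 5392.7 i$)
$\frac{1}{239458 + s} = \frac{1}{239458 - \left(\frac{315790}{81753} - \frac{462921 i \sqrt{7369}}{7369}\right)} = \frac{1}{\frac{19576094084}{81753} + \frac{462921 i \sqrt{7369}}{7369}}$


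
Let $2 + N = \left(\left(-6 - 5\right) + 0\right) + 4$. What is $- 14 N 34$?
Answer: $4284$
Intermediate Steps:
$N = -9$ ($N = -2 + \left(\left(\left(-6 - 5\right) + 0\right) + 4\right) = -2 + \left(\left(-11 + 0\right) + 4\right) = -2 + \left(-11 + 4\right) = -2 - 7 = -9$)
$- 14 N 34 = \left(-14\right) \left(-9\right) 34 = 126 \cdot 34 = 4284$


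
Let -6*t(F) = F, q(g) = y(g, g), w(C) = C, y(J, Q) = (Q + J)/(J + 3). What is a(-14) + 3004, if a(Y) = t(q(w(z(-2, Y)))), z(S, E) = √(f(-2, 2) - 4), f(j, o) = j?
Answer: 45058/15 - I*√6/15 ≈ 3003.9 - 0.1633*I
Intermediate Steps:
y(J, Q) = (J + Q)/(3 + J)
z(S, E) = I*√6 (z(S, E) = √(-2 - 4) = √(-6) = I*√6)
q(g) = 2*g/(3 + g) (q(g) = (g + g)/(3 + g) = (2*g)/(3 + g) = 2*g/(3 + g))
t(F) = -F/6
a(Y) = -I*√6/(3*(3 + I*√6))
a(-14) + 3004 = -√6/(-9*I + 3*√6) + 3004 = 3004 - √6/(-9*I + 3*√6)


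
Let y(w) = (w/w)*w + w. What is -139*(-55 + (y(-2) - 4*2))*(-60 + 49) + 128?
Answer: -102315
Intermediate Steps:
y(w) = 2*w (y(w) = 1*w + w = w + w = 2*w)
-139*(-55 + (y(-2) - 4*2))*(-60 + 49) + 128 = -139*(-55 + (2*(-2) - 4*2))*(-60 + 49) + 128 = -139*(-55 + (-4 - 8))*(-11) + 128 = -139*(-55 - 12)*(-11) + 128 = -(-9313)*(-11) + 128 = -139*737 + 128 = -102443 + 128 = -102315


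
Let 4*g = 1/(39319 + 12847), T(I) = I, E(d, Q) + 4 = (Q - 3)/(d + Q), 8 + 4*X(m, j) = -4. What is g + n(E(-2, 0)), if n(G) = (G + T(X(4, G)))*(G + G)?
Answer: 5738261/208664 ≈ 27.500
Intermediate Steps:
X(m, j) = -3 (X(m, j) = -2 + (1/4)*(-4) = -2 - 1 = -3)
E(d, Q) = -4 + (-3 + Q)/(Q + d) (E(d, Q) = -4 + (Q - 3)/(d + Q) = -4 + (-3 + Q)/(Q + d))
n(G) = 2*G*(-3 + G) (n(G) = (G - 3)*(G + G) = (-3 + G)*(2*G) = 2*G*(-3 + G))
g = 1/208664 (g = 1/(4*(39319 + 12847)) = (1/4)/52166 = (1/4)*(1/52166) = 1/208664 ≈ 4.7924e-6)
g + n(E(-2, 0)) = 1/208664 + 2*((-3 - 4*(-2) - 3*0)/(0 - 2))*(-3 + (-3 - 4*(-2) - 3*0)/(0 - 2)) = 1/208664 + 2*((-3 + 8 + 0)/(-2))*(-3 + (-3 + 8 + 0)/(-2)) = 1/208664 + 2*(-1/2*5)*(-3 - 1/2*5) = 1/208664 + 2*(-5/2)*(-3 - 5/2) = 1/208664 + 2*(-5/2)*(-11/2) = 1/208664 + 55/2 = 5738261/208664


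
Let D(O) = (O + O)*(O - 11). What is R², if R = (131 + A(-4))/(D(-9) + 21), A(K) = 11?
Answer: 20164/145161 ≈ 0.13891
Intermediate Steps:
D(O) = 2*O*(-11 + O) (D(O) = (2*O)*(-11 + O) = 2*O*(-11 + O))
R = 142/381 (R = (131 + 11)/(2*(-9)*(-11 - 9) + 21) = 142/(2*(-9)*(-20) + 21) = 142/(360 + 21) = 142/381 ≈ 0.37270)
R² = (142/381)² = 20164/145161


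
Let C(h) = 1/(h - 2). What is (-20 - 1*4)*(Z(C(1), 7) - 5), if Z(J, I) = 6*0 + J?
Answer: 144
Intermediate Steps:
C(h) = 1/(-2 + h)
Z(J, I) = J (Z(J, I) = 0 + J = J)
(-20 - 1*4)*(Z(C(1), 7) - 5) = (-20 - 1*4)*(1/(-2 + 1) - 5) = (-20 - 4)*(1/(-1) - 5) = -24*(-1 - 5) = -24*(-6) = 144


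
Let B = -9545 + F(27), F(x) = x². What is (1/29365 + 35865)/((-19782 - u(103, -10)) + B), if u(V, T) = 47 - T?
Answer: -1053175726/841454075 ≈ -1.2516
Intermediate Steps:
B = -8816 (B = -9545 + 27² = -9545 + 729 = -8816)
(1/29365 + 35865)/((-19782 - u(103, -10)) + B) = (1/29365 + 35865)/((-19782 - (47 - 1*(-10))) - 8816) = (1/29365 + 35865)/((-19782 - (47 + 10)) - 8816) = 1053175726/(29365*((-19782 - 1*57) - 8816)) = 1053175726/(29365*((-19782 - 57) - 8816)) = 1053175726/(29365*(-19839 - 8816)) = (1053175726/29365)/(-28655) = (1053175726/29365)*(-1/28655) = -1053175726/841454075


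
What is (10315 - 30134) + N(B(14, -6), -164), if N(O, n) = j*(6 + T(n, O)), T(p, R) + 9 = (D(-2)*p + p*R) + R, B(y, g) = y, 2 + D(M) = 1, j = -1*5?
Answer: -9214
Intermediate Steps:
j = -5
D(M) = -1 (D(M) = -2 + 1 = -1)
T(p, R) = -9 + R - p + R*p (T(p, R) = -9 + ((-p + p*R) + R) = -9 + ((-p + R*p) + R) = -9 + (R - p + R*p) = -9 + R - p + R*p)
N(O, n) = 15 - 5*O + 5*n - 5*O*n (N(O, n) = -5*(6 + (-9 + O - n + O*n)) = -5*(-3 + O - n + O*n) = 15 - 5*O + 5*n - 5*O*n)
(10315 - 30134) + N(B(14, -6), -164) = (10315 - 30134) + (15 - 5*14 + 5*(-164) - 5*14*(-164)) = -19819 + (15 - 70 - 820 + 11480) = -19819 + 10605 = -9214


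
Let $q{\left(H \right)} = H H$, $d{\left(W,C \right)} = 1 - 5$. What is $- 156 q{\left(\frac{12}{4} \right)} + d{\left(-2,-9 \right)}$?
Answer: $-1408$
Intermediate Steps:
$d{\left(W,C \right)} = -4$
$q{\left(H \right)} = H^{2}$
$- 156 q{\left(\frac{12}{4} \right)} + d{\left(-2,-9 \right)} = - 156 \left(\frac{12}{4}\right)^{2} - 4 = - 156 \left(12 \cdot \frac{1}{4}\right)^{2} - 4 = - 156 \cdot 3^{2} - 4 = \left(-156\right) 9 - 4 = -1404 - 4 = -1408$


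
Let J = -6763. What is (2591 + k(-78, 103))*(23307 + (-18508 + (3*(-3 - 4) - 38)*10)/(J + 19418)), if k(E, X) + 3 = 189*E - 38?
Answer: -3595798593504/12655 ≈ -2.8414e+8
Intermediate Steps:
k(E, X) = -41 + 189*E (k(E, X) = -3 + (189*E - 38) = -3 + (-38 + 189*E) = -41 + 189*E)
(2591 + k(-78, 103))*(23307 + (-18508 + (3*(-3 - 4) - 38)*10)/(J + 19418)) = (2591 + (-41 + 189*(-78)))*(23307 + (-18508 + (3*(-3 - 4) - 38)*10)/(-6763 + 19418)) = (2591 + (-41 - 14742))*(23307 + (-18508 + (3*(-7) - 38)*10)/12655) = (2591 - 14783)*(23307 + (-18508 + (-21 - 38)*10)*(1/12655)) = -12192*(23307 + (-18508 - 59*10)*(1/12655)) = -12192*(23307 + (-18508 - 590)*(1/12655)) = -12192*(23307 - 19098*1/12655) = -12192*(23307 - 19098/12655) = -12192*294930987/12655 = -3595798593504/12655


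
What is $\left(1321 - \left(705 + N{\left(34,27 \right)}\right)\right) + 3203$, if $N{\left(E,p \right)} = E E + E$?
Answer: $2629$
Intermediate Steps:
$N{\left(E,p \right)} = E + E^{2}$ ($N{\left(E,p \right)} = E^{2} + E = E + E^{2}$)
$\left(1321 - \left(705 + N{\left(34,27 \right)}\right)\right) + 3203 = \left(1321 - \left(705 + 34 \left(1 + 34\right)\right)\right) + 3203 = \left(1321 - \left(705 + 34 \cdot 35\right)\right) + 3203 = \left(1321 - 1895\right) + 3203 = -574 + 3203 = 2629$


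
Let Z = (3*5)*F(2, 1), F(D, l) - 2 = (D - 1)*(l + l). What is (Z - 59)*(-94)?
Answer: -94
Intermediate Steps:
F(D, l) = 2 + 2*l*(-1 + D) (F(D, l) = 2 + (D - 1)*(l + l) = 2 + (-1 + D)*(2*l) = 2 + 2*l*(-1 + D))
Z = 60 (Z = (3*5)*(2 - 2*1 + 2*2*1) = 15*(2 - 2 + 4) = 15*4 = 60)
(Z - 59)*(-94) = (60 - 59)*(-94) = 1*(-94) = -94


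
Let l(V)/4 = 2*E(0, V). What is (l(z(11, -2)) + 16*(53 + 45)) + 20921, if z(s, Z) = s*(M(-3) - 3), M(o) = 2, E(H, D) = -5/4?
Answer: 22479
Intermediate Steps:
E(H, D) = -5/4 (E(H, D) = -5*¼ = -5/4)
z(s, Z) = -s (z(s, Z) = s*(2 - 3) = s*(-1) = -s)
l(V) = -10 (l(V) = 4*(2*(-5/4)) = 4*(-5/2) = -10)
(l(z(11, -2)) + 16*(53 + 45)) + 20921 = (-10 + 16*(53 + 45)) + 20921 = (-10 + 16*98) + 20921 = (-10 + 1568) + 20921 = 1558 + 20921 = 22479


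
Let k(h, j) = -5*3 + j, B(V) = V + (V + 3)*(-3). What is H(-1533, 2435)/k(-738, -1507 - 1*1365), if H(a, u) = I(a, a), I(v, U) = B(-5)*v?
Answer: 1533/2887 ≈ 0.53100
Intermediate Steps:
B(V) = -9 - 2*V (B(V) = V + (3 + V)*(-3) = V + (-9 - 3*V) = -9 - 2*V)
I(v, U) = v (I(v, U) = (-9 - 2*(-5))*v = (-9 + 10)*v = 1*v = v)
k(h, j) = -15 + j
H(a, u) = a
H(-1533, 2435)/k(-738, -1507 - 1*1365) = -1533/(-15 + (-1507 - 1*1365)) = -1533/(-15 + (-1507 - 1365)) = -1533/(-15 - 2872) = -1533/(-2887) = -1533*(-1/2887) = 1533/2887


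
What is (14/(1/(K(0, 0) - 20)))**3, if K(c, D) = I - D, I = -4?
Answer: -37933056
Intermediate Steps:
K(c, D) = -4 - D
(14/(1/(K(0, 0) - 20)))**3 = (14/(1/((-4 - 1*0) - 20)))**3 = (14/(1/((-4 + 0) - 20)))**3 = (14/(1/(-4 - 20)))**3 = (14/(1/(-24)))**3 = (14/(-1/24))**3 = (14*(-24))**3 = (-336)**3 = -37933056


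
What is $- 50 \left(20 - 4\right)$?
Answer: $-800$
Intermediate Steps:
$- 50 \left(20 - 4\right) = \left(-50\right) 16 = -800$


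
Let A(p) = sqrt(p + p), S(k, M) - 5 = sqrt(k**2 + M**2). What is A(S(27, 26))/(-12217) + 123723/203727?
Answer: 699/1151 - sqrt(10 + 2*sqrt(1405))/12217 ≈ 0.60654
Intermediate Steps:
S(k, M) = 5 + sqrt(M**2 + k**2) (S(k, M) = 5 + sqrt(k**2 + M**2) = 5 + sqrt(M**2 + k**2))
A(p) = sqrt(2)*sqrt(p) (A(p) = sqrt(2*p) = sqrt(2)*sqrt(p))
A(S(27, 26))/(-12217) + 123723/203727 = (sqrt(2)*sqrt(5 + sqrt(26**2 + 27**2)))/(-12217) + 123723/203727 = (sqrt(2)*sqrt(5 + sqrt(676 + 729)))*(-1/12217) + 123723*(1/203727) = (sqrt(2)*sqrt(5 + sqrt(1405)))*(-1/12217) + 699/1151 = -sqrt(2)*sqrt(5 + sqrt(1405))/12217 + 699/1151 = 699/1151 - sqrt(2)*sqrt(5 + sqrt(1405))/12217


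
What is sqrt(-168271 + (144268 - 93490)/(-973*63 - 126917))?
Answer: I*sqrt(7603385114311)/6722 ≈ 410.21*I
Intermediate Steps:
sqrt(-168271 + (144268 - 93490)/(-973*63 - 126917)) = sqrt(-168271 + 50778/(-61299 - 126917)) = sqrt(-168271 + 50778/(-188216)) = sqrt(-168271 + 50778*(-1/188216)) = sqrt(-168271 - 3627/13444) = sqrt(-2262238951/13444) = I*sqrt(7603385114311)/6722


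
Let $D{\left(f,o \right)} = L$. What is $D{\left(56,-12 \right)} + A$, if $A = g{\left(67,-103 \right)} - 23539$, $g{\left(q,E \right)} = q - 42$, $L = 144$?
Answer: $-23370$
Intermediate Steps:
$g{\left(q,E \right)} = -42 + q$
$D{\left(f,o \right)} = 144$
$A = -23514$ ($A = \left(-42 + 67\right) - 23539 = 25 - 23539 = -23514$)
$D{\left(56,-12 \right)} + A = 144 - 23514 = -23370$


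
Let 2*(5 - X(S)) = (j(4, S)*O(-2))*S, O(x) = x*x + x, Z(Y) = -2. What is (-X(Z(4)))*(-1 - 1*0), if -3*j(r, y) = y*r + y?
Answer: 35/3 ≈ 11.667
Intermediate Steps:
j(r, y) = -y/3 - r*y/3 (j(r, y) = -(y*r + y)/3 = -(r*y + y)/3 = -(y + r*y)/3 = -y/3 - r*y/3)
O(x) = x + x² (O(x) = x² + x = x + x²)
X(S) = 5 + 5*S²/3 (X(S) = 5 - (-S*(1 + 4)/3)*(-2*(1 - 2))*S/2 = 5 - (-⅓*S*5)*(-2*(-1))*S/2 = 5 - -5*S/3*2*S/2 = 5 - (-10*S/3)*S/2 = 5 - (-5)*S²/3 = 5 + 5*S²/3)
(-X(Z(4)))*(-1 - 1*0) = (-(5 + (5/3)*(-2)²))*(-1 - 1*0) = (-(5 + (5/3)*4))*(-1 + 0) = -(5 + 20/3)*(-1) = -1*35/3*(-1) = -35/3*(-1) = 35/3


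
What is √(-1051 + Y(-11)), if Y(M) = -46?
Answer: I*√1097 ≈ 33.121*I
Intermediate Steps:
√(-1051 + Y(-11)) = √(-1051 - 46) = √(-1097) = I*√1097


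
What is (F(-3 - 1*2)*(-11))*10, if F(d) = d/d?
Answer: -110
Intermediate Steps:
F(d) = 1
(F(-3 - 1*2)*(-11))*10 = (1*(-11))*10 = -11*10 = -110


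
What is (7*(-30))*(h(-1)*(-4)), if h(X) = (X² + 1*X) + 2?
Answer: 1680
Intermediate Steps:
h(X) = 2 + X + X² (h(X) = (X² + X) + 2 = (X + X²) + 2 = 2 + X + X²)
(7*(-30))*(h(-1)*(-4)) = (7*(-30))*((2 - 1 + (-1)²)*(-4)) = -210*(2 - 1 + 1)*(-4) = -420*(-4) = -210*(-8) = 1680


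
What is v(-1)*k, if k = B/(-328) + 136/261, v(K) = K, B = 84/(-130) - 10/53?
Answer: -38606299/73729890 ≈ -0.52362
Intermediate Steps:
B = -2876/3445 (B = 84*(-1/130) - 10*1/53 = -42/65 - 10/53 = -2876/3445 ≈ -0.83483)
k = 38606299/73729890 (k = -2876/3445/(-328) + 136/261 = -2876/3445*(-1/328) + 136*(1/261) = 719/282490 + 136/261 = 38606299/73729890 ≈ 0.52362)
v(-1)*k = -1*38606299/73729890 = -38606299/73729890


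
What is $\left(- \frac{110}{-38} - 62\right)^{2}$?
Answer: $\frac{1261129}{361} \approx 3493.4$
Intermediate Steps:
$\left(- \frac{110}{-38} - 62\right)^{2} = \left(\left(-110\right) \left(- \frac{1}{38}\right) - 62\right)^{2} = \left(\frac{55}{19} - 62\right)^{2} = \left(- \frac{1123}{19}\right)^{2} = \frac{1261129}{361}$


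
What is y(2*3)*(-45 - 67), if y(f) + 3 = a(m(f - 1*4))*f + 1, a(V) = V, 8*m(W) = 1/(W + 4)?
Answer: 210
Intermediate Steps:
m(W) = 1/(8*(4 + W)) (m(W) = 1/(8*(W + 4)) = 1/(8*(4 + W)))
y(f) = -15/8 (y(f) = -3 + ((1/(8*(4 + (f - 1*4))))*f + 1) = -3 + ((1/(8*(4 + (f - 4))))*f + 1) = -3 + ((1/(8*(4 + (-4 + f))))*f + 1) = -3 + ((1/(8*f))*f + 1) = -3 + (1/8 + 1) = -3 + 9/8 = -15/8)
y(2*3)*(-45 - 67) = -15*(-45 - 67)/8 = -15/8*(-112) = 210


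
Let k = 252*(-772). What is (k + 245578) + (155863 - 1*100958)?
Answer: 105939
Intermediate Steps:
k = -194544
(k + 245578) + (155863 - 1*100958) = (-194544 + 245578) + (155863 - 1*100958) = 51034 + (155863 - 100958) = 51034 + 54905 = 105939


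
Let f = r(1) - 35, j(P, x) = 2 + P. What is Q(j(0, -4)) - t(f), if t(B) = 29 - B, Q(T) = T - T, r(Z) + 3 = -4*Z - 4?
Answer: -75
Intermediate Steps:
r(Z) = -7 - 4*Z (r(Z) = -3 + (-4*Z - 4) = -3 + (-4 - 4*Z) = -7 - 4*Z)
Q(T) = 0
f = -46 (f = (-7 - 4*1) - 35 = (-7 - 4) - 35 = -11 - 35 = -46)
Q(j(0, -4)) - t(f) = 0 - (29 - 1*(-46)) = 0 - (29 + 46) = 0 - 1*75 = 0 - 75 = -75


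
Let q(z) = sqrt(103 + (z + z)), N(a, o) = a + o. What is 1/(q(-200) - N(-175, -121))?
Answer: 296/87913 - 3*I*sqrt(33)/87913 ≈ 0.003367 - 0.00019603*I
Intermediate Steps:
q(z) = sqrt(103 + 2*z)
1/(q(-200) - N(-175, -121)) = 1/(sqrt(103 + 2*(-200)) - (-175 - 121)) = 1/(sqrt(103 - 400) - 1*(-296)) = 1/(sqrt(-297) + 296) = 1/(3*I*sqrt(33) + 296) = 1/(296 + 3*I*sqrt(33))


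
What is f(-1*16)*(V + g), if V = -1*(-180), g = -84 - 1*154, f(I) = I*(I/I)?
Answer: 928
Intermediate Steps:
f(I) = I (f(I) = I*1 = I)
g = -238 (g = -84 - 154 = -238)
V = 180
f(-1*16)*(V + g) = (-1*16)*(180 - 238) = -16*(-58) = 928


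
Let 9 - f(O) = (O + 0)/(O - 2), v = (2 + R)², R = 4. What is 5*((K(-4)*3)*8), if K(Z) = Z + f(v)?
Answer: 8040/17 ≈ 472.94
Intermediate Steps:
v = 36 (v = (2 + 4)² = 6² = 36)
f(O) = 9 - O/(-2 + O) (f(O) = 9 - (O + 0)/(O - 2) = 9 - O/(-2 + O))
K(Z) = 135/17 + Z (K(Z) = Z + 2*(-9 + 4*36)/(-2 + 36) = Z + 2*(-9 + 144)/34 = Z + 2*(1/34)*135 = Z + 135/17 = 135/17 + Z)
5*((K(-4)*3)*8) = 5*(((135/17 - 4)*3)*8) = 5*(((67/17)*3)*8) = 5*((201/17)*8) = 5*(1608/17) = 8040/17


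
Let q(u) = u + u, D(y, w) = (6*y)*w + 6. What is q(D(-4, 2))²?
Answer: 7056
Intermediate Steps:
D(y, w) = 6 + 6*w*y (D(y, w) = 6*w*y + 6 = 6 + 6*w*y)
q(u) = 2*u
q(D(-4, 2))² = (2*(6 + 6*2*(-4)))² = (2*(6 - 48))² = (2*(-42))² = (-84)² = 7056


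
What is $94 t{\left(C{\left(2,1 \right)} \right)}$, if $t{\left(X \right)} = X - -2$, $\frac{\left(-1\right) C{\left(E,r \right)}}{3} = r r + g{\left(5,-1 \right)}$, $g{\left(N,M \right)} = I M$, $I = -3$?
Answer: $-940$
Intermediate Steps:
$g{\left(N,M \right)} = - 3 M$
$C{\left(E,r \right)} = -9 - 3 r^{2}$ ($C{\left(E,r \right)} = - 3 \left(r r - -3\right) = - 3 \left(r^{2} + 3\right) = - 3 \left(3 + r^{2}\right) = -9 - 3 r^{2}$)
$t{\left(X \right)} = 2 + X$ ($t{\left(X \right)} = X + 2 = 2 + X$)
$94 t{\left(C{\left(2,1 \right)} \right)} = 94 \left(2 - \left(9 + 3 \cdot 1^{2}\right)\right) = 94 \left(2 - 12\right) = 94 \left(-10\right) = -940$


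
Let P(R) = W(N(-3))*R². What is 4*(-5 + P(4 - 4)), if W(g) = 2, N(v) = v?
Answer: -20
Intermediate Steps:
P(R) = 2*R²
4*(-5 + P(4 - 4)) = 4*(-5 + 2*(4 - 4)²) = 4*(-5 + 2*0²) = 4*(-5 + 2*0) = 4*(-5 + 0) = 4*(-5) = -20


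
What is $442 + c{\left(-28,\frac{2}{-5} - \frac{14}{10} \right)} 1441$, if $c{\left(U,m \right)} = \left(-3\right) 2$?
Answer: $-8204$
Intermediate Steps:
$c{\left(U,m \right)} = -6$
$442 + c{\left(-28,\frac{2}{-5} - \frac{14}{10} \right)} 1441 = 442 - 8646 = -8204$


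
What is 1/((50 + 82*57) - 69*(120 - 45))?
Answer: -1/451 ≈ -0.0022173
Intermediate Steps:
1/((50 + 82*57) - 69*(120 - 45)) = 1/((50 + 4674) - 69*75) = 1/(4724 - 5175) = 1/(-451) = -1/451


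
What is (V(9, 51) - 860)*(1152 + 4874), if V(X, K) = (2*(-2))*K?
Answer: -6411664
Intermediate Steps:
V(X, K) = -4*K
(V(9, 51) - 860)*(1152 + 4874) = (-4*51 - 860)*(1152 + 4874) = (-204 - 860)*6026 = -1064*6026 = -6411664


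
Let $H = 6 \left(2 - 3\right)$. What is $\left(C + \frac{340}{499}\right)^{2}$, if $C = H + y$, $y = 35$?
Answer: $\frac{219365721}{249001} \approx 880.98$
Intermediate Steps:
$H = -6$ ($H = 6 \left(-1\right) = -6$)
$C = 29$ ($C = -6 + 35 = 29$)
$\left(C + \frac{340}{499}\right)^{2} = \left(29 + \frac{340}{499}\right)^{2} = \left(\frac{14811}{499}\right)^{2} = \frac{219365721}{249001}$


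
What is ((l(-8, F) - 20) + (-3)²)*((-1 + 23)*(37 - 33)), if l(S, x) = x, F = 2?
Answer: -792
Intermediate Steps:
((l(-8, F) - 20) + (-3)²)*((-1 + 23)*(37 - 33)) = ((2 - 20) + (-3)²)*((-1 + 23)*(37 - 33)) = (-18 + 9)*(22*4) = -9*88 = -792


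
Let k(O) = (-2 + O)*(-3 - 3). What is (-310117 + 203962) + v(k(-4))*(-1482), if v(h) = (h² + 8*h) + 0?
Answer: -2453643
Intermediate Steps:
k(O) = 12 - 6*O (k(O) = (-2 + O)*(-6) = 12 - 6*O)
v(h) = h² + 8*h
(-310117 + 203962) + v(k(-4))*(-1482) = (-310117 + 203962) + ((12 - 6*(-4))*(8 + (12 - 6*(-4))))*(-1482) = -106155 + ((12 + 24)*(8 + (12 + 24)))*(-1482) = -106155 + (36*(8 + 36))*(-1482) = -106155 + (36*44)*(-1482) = -106155 + 1584*(-1482) = -106155 - 2347488 = -2453643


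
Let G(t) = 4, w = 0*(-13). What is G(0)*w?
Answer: 0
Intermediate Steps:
w = 0
G(0)*w = 4*0 = 0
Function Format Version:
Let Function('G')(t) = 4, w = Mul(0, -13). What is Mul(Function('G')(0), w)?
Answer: 0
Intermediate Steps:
w = 0
Mul(Function('G')(0), w) = Mul(4, 0) = 0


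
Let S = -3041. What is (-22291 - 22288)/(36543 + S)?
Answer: -44579/33502 ≈ -1.3306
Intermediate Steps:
(-22291 - 22288)/(36543 + S) = (-22291 - 22288)/(36543 - 3041) = -44579/33502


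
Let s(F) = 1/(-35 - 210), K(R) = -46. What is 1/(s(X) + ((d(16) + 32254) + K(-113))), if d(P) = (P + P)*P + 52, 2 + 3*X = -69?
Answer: 245/8029139 ≈ 3.0514e-5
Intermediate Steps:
X = -71/3 (X = -2/3 + (1/3)*(-69) = -2/3 - 23 = -71/3 ≈ -23.667)
d(P) = 52 + 2*P**2 (d(P) = (2*P)*P + 52 = 2*P**2 + 52 = 52 + 2*P**2)
s(F) = -1/245 (s(F) = 1/(-245) = -1/245)
1/(s(X) + ((d(16) + 32254) + K(-113))) = 1/(-1/245 + (((52 + 2*16**2) + 32254) - 46)) = 1/(-1/245 + (((52 + 2*256) + 32254) - 46)) = 1/(-1/245 + (((52 + 512) + 32254) - 46)) = 1/(-1/245 + ((564 + 32254) - 46)) = 1/(-1/245 + (32818 - 46)) = 1/(-1/245 + 32772) = 1/(8029139/245) = 245/8029139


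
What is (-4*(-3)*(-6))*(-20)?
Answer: 1440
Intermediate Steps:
(-4*(-3)*(-6))*(-20) = (12*(-6))*(-20) = -72*(-20) = 1440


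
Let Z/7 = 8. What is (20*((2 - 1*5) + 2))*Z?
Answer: -1120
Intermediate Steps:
Z = 56 (Z = 7*8 = 56)
(20*((2 - 1*5) + 2))*Z = (20*((2 - 1*5) + 2))*56 = (20*((2 - 5) + 2))*56 = (20*(-3 + 2))*56 = (20*(-1))*56 = -20*56 = -1120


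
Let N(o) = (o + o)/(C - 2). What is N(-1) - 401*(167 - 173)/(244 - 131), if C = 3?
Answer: 2180/113 ≈ 19.292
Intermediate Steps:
N(o) = 2*o (N(o) = (o + o)/(3 - 2) = (2*o)/1 = (2*o)*1 = 2*o)
N(-1) - 401*(167 - 173)/(244 - 131) = 2*(-1) - 401*(167 - 173)/(244 - 131) = -2 - (-2406)/113 = -2 - 401*(-6/113) = -2 + 2406/113 = 2180/113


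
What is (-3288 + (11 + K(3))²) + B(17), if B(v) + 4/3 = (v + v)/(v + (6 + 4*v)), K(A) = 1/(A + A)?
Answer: -10366133/3276 ≈ -3164.3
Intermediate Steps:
K(A) = 1/(2*A)
B(v) = -4/3 + 2*v/(6 + 5*v) (B(v) = -4/3 + (v + v)/(v + (6 + 4*v)) = -4/3 + (2*v)/(6 + 5*v) = -4/3 + 2*v/(6 + 5*v))
(-3288 + (11 + K(3))²) + B(17) = (-3288 + (11 + (½)/3)²) + 2*(-12 - 7*17)/(3*(6 + 5*17)) = (-3288 + (11 + (½)*(⅓))²) + 2*(-12 - 119)/(3*(6 + 85)) = (-3288 + (11 + ⅙)²) + (⅔)*(-131)/91 = (-3288 + (67/6)²) + (⅔)*(1/91)*(-131) = (-3288 + 4489/36) - 262/273 = -113879/36 - 262/273 = -10366133/3276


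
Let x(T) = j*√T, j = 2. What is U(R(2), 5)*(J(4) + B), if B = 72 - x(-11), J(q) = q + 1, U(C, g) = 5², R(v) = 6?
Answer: 1925 - 50*I*√11 ≈ 1925.0 - 165.83*I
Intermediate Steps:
U(C, g) = 25
x(T) = 2*√T
J(q) = 1 + q
B = 72 - 2*I*√11 (B = 72 - 2*√(-11) = 72 - 2*I*√11 ≈ 72.0 - 6.6332*I)
U(R(2), 5)*(J(4) + B) = 25*((1 + 4) + (72 - 2*I*√11)) = 25*(5 + (72 - 2*I*√11)) = 25*(77 - 2*I*√11) = 1925 - 50*I*√11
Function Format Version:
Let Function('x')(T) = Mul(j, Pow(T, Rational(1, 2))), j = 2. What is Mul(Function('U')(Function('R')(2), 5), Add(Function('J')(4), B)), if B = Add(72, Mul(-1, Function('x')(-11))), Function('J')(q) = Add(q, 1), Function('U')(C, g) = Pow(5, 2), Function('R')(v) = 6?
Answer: Add(1925, Mul(-50, I, Pow(11, Rational(1, 2)))) ≈ Add(1925.0, Mul(-165.83, I))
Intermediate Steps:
Function('U')(C, g) = 25
Function('x')(T) = Mul(2, Pow(T, Rational(1, 2)))
Function('J')(q) = Add(1, q)
B = Add(72, Mul(-2, I, Pow(11, Rational(1, 2)))) (B = Add(72, Mul(-1, Mul(2, Pow(-11, Rational(1, 2))))) = Add(72, Mul(-1, Mul(2, Mul(I, Pow(11, Rational(1, 2)))))) = Add(72, Mul(-1, Mul(2, I, Pow(11, Rational(1, 2))))) = Add(72, Mul(-2, I, Pow(11, Rational(1, 2)))) ≈ Add(72.000, Mul(-6.6332, I)))
Mul(Function('U')(Function('R')(2), 5), Add(Function('J')(4), B)) = Mul(25, Add(Add(1, 4), Add(72, Mul(-2, I, Pow(11, Rational(1, 2)))))) = Mul(25, Add(5, Add(72, Mul(-2, I, Pow(11, Rational(1, 2)))))) = Mul(25, Add(77, Mul(-2, I, Pow(11, Rational(1, 2))))) = Add(1925, Mul(-50, I, Pow(11, Rational(1, 2))))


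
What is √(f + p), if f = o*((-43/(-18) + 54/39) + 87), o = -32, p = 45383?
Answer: 23*√122135/39 ≈ 206.10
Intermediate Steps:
f = -339856/117 (f = -32*((-43/(-18) + 54/39) + 87) = -32*((-43*(-1/18) + 54*(1/39)) + 87) = -32*((43/18 + 18/13) + 87) = -32*(883/234 + 87) = -32*21241/234 = -339856/117 ≈ -2904.8)
√(f + p) = √(-339856/117 + 45383) = √(4969955/117) = 23*√122135/39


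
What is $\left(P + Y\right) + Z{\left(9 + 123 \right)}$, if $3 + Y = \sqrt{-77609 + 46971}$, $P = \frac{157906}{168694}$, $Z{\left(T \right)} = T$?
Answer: $\frac{10959716}{84347} + i \sqrt{30638} \approx 129.94 + 175.04 i$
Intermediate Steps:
$P = \frac{78953}{84347}$ ($P = 157906 \cdot \frac{1}{168694} = \frac{78953}{84347} \approx 0.93605$)
$Y = -3 + i \sqrt{30638}$ ($Y = -3 + \sqrt{-77609 + 46971} = -3 + \sqrt{-30638} = -3 + i \sqrt{30638} \approx -3.0 + 175.04 i$)
$\left(P + Y\right) + Z{\left(9 + 123 \right)} = \left(\frac{78953}{84347} - \left(3 - i \sqrt{30638}\right)\right) + \left(9 + 123\right) = \left(- \frac{174088}{84347} + i \sqrt{30638}\right) + 132 = \frac{10959716}{84347} + i \sqrt{30638}$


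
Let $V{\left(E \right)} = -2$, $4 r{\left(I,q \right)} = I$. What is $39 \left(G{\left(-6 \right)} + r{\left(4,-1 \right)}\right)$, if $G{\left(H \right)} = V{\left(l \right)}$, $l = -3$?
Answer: $-39$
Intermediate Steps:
$r{\left(I,q \right)} = \frac{I}{4}$
$G{\left(H \right)} = -2$
$39 \left(G{\left(-6 \right)} + r{\left(4,-1 \right)}\right) = 39 \left(-2 + \frac{1}{4} \cdot 4\right) = 39 \left(-2 + 1\right) = 39 \left(-1\right) = -39$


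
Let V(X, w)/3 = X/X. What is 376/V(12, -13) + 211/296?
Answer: 111929/888 ≈ 126.05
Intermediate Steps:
V(X, w) = 3 (V(X, w) = 3*(X/X) = 3*1 = 3)
376/V(12, -13) + 211/296 = 376/3 + 211/296 = 111929/888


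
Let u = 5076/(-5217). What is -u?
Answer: 36/37 ≈ 0.97297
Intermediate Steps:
u = -36/37 (u = 5076*(-1/5217) = -36/37 ≈ -0.97297)
-u = -1*(-36/37) = 36/37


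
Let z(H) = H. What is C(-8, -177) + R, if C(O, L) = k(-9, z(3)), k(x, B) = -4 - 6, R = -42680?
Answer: -42690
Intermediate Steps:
k(x, B) = -10
C(O, L) = -10
C(-8, -177) + R = -10 - 42680 = -42690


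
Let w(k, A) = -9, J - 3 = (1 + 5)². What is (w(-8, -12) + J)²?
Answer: 900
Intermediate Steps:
J = 39 (J = 3 + (1 + 5)² = 3 + 6² = 3 + 36 = 39)
(w(-8, -12) + J)² = (-9 + 39)² = 30² = 900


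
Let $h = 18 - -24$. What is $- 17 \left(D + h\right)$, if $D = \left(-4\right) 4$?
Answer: $-442$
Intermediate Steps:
$D = -16$
$h = 42$ ($h = 18 + 24 = 42$)
$- 17 \left(D + h\right) = - 17 \left(-16 + 42\right) = \left(-17\right) 26 = -442$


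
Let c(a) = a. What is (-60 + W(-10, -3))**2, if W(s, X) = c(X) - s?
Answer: 2809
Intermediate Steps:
W(s, X) = X - s
(-60 + W(-10, -3))**2 = (-60 + (-3 - 1*(-10)))**2 = (-60 + (-3 + 10))**2 = (-60 + 7)**2 = (-53)**2 = 2809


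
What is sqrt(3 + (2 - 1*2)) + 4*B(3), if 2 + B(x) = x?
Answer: 4 + sqrt(3) ≈ 5.7320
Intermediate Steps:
B(x) = -2 + x
sqrt(3 + (2 - 1*2)) + 4*B(3) = sqrt(3 + (2 - 1*2)) + 4*(-2 + 3) = sqrt(3 + (2 - 2)) + 4*1 = sqrt(3 + 0) + 4 = sqrt(3) + 4 = 4 + sqrt(3)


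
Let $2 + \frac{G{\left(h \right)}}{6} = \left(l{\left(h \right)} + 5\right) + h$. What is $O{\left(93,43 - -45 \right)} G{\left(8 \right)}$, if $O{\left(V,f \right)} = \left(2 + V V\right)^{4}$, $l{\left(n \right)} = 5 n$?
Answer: $1713904718998197906$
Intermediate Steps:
$G{\left(h \right)} = 18 + 36 h$ ($G{\left(h \right)} = -12 + 6 \left(\left(5 h + 5\right) + h\right) = -12 + 6 \left(\left(5 + 5 h\right) + h\right) = -12 + 6 \left(5 + 6 h\right) = -12 + \left(30 + 36 h\right) = 18 + 36 h$)
$O{\left(V,f \right)} = \left(2 + V^{2}\right)^{4}$
$O{\left(93,43 - -45 \right)} G{\left(8 \right)} = \left(2 + 93^{2}\right)^{4} \left(18 + 36 \cdot 8\right) = \left(2 + 8649\right)^{4} \left(18 + 288\right) = 8651^{4} \cdot 306 = 5600995813719601 \cdot 306 = 1713904718998197906$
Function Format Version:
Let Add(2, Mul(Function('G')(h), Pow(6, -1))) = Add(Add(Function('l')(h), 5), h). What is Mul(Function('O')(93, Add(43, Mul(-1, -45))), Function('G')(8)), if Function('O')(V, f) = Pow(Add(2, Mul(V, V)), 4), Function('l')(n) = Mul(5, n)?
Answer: 1713904718998197906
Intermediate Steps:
Function('G')(h) = Add(18, Mul(36, h)) (Function('G')(h) = Add(-12, Mul(6, Add(Add(Mul(5, h), 5), h))) = Add(-12, Mul(6, Add(Add(5, Mul(5, h)), h))) = Add(-12, Mul(6, Add(5, Mul(6, h)))) = Add(-12, Add(30, Mul(36, h))) = Add(18, Mul(36, h)))
Function('O')(V, f) = Pow(Add(2, Pow(V, 2)), 4)
Mul(Function('O')(93, Add(43, Mul(-1, -45))), Function('G')(8)) = Mul(Pow(Add(2, Pow(93, 2)), 4), Add(18, Mul(36, 8))) = Mul(Pow(Add(2, 8649), 4), Add(18, 288)) = Mul(Pow(8651, 4), 306) = Mul(5600995813719601, 306) = 1713904718998197906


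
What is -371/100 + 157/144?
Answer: -9431/3600 ≈ -2.6197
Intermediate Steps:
-371/100 + 157/144 = -9431/3600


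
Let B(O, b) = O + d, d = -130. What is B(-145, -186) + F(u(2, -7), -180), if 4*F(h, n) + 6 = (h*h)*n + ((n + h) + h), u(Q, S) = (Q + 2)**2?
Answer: -23667/2 ≈ -11834.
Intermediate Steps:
u(Q, S) = (2 + Q)**2
B(O, b) = -130 + O (B(O, b) = O - 130 = -130 + O)
F(h, n) = -3/2 + h/2 + n/4 + n*h**2/4 (F(h, n) = -3/2 + ((h*h)*n + ((n + h) + h))/4 = -3/2 + (h**2*n + ((h + n) + h))/4 = -3/2 + (n*h**2 + (n + 2*h))/4 = -3/2 + (n + 2*h + n*h**2)/4 = -3/2 + (h/2 + n/4 + n*h**2/4) = -3/2 + h/2 + n/4 + n*h**2/4)
B(-145, -186) + F(u(2, -7), -180) = (-130 - 145) + (-3/2 + (2 + 2)**2/2 + (1/4)*(-180) + (1/4)*(-180)*((2 + 2)**2)**2) = -275 + (-3/2 + (1/2)*4**2 - 45 + (1/4)*(-180)*(4**2)**2) = -275 + (-3/2 + (1/2)*16 - 45 + (1/4)*(-180)*16**2) = -275 + (-3/2 + 8 - 45 + (1/4)*(-180)*256) = -275 + (-3/2 + 8 - 45 - 11520) = -275 - 23117/2 = -23667/2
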